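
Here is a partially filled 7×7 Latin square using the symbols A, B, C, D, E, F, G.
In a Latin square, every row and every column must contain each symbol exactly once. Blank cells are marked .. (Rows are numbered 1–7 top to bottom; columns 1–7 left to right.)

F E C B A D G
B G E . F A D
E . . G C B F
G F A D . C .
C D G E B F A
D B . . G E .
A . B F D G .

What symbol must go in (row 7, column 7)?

E

Row 2, column 4: row 2 has {A, B, D, E, F, G} and column 4 has {B, D, E, F, G}, leaving only C.
Row 3, column 2: row 3 has {B, C, E, F, G} and column 2 has {B, D, E, F, G}, leaving only A.
Row 3, column 3: row 3 has {A, B, C, E, F, G} and column 3 has {A, B, C, E, G}, leaving only D.
Row 4, column 5: row 4 has {A, C, D, F, G} and column 5 has {A, B, C, D, F, G}, leaving only E.
Row 4, column 7: row 4 has {A, C, D, E, F, G} and column 7 has {A, D, F, G}, leaving only B.
Row 6, column 3: row 6 has {B, D, E, G} and column 3 has {A, B, C, D, E, G}, leaving only F.
Row 6, column 4: row 6 has {B, D, E, F, G} and column 4 has {B, C, D, E, F, G}, leaving only A.
Row 6, column 7: row 6 has {A, B, D, E, F, G} and column 7 has {A, B, D, F, G}, leaving only C.
Row 7 already has {A, B, D, F, G} and column 7 already has {A, B, C, D, F, G}, so row 7, column 7 must be E.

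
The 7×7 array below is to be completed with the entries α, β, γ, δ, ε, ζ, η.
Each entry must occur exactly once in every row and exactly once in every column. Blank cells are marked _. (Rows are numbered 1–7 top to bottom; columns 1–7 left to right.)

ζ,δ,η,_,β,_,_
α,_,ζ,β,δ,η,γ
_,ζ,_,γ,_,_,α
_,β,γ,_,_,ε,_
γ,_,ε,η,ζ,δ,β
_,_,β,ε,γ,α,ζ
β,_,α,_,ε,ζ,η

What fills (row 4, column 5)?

Row 1, column 4: row 1 has {β, δ, ζ, η} and column 4 has {β, γ, ε, η}, leaving only α.
Row 1, column 6: row 1 has {α, β, δ, ζ, η} and column 6 has {α, δ, ε, ζ, η}, leaving only γ.
Row 1, column 7: row 1 has {α, β, γ, δ, ζ, η} and column 7 has {α, β, γ, ζ, η}, leaving only ε.
Row 2, column 2: row 2 has {α, β, γ, δ, ζ, η} and column 2 has {β, δ, ζ}, leaving only ε.
Row 3, column 3: row 3 has {α, γ, ζ} and column 3 has {α, β, γ, ε, ζ, η}, leaving only δ.
Row 3, column 5: row 3 has {α, γ, δ, ζ} and column 5 has {β, γ, δ, ε, ζ}, leaving only η.
Row 4 already has {β, γ, ε} and column 5 already has {β, γ, δ, ε, ζ, η}, so row 4, column 5 must be α.

α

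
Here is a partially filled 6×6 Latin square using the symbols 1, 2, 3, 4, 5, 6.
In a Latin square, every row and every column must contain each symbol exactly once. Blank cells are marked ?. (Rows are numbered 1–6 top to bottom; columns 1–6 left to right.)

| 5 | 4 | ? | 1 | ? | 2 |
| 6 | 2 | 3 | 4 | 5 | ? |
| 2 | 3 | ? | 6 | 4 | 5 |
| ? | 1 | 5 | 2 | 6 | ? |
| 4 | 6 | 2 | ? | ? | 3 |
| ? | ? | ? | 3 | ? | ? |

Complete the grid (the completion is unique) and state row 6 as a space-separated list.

1 5 4 3 2 6

Row 6, column 1: row 6 has {3} and column 1 has {2, 4, 5, 6}, leaving only 1.
Row 6, column 2: row 6 has {1, 3} and column 2 has {1, 2, 3, 4, 6}, leaving only 5.
Row 6, column 5: row 6 has {1, 3, 5} and column 5 has {4, 5, 6}, leaving only 2.
Row 1, column 3: row 1 has {1, 2, 4, 5} and column 3 has {2, 3, 5}, leaving only 6.
Row 6, column 3: row 6 has {1, 2, 3, 5} and column 3 has {2, 3, 5, 6}, leaving only 4.
Row 6, column 6: row 6 has {1, 2, 3, 4, 5} and column 6 has {2, 3, 5}, leaving only 6.
So row 6 reads: 1 5 4 3 2 6.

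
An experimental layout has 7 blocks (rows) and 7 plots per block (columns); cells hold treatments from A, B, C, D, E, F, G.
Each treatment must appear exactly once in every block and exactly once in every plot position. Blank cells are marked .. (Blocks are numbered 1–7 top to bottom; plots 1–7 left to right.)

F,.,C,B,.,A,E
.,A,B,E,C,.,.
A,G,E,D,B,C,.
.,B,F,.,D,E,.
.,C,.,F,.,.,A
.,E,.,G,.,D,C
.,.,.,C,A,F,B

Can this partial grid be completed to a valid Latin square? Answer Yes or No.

No

Block 1, plot 2: block 1 has {A, B, C, E, F} and plot 2 has {A, B, C, E, G}, so it must be D.
Now block 7, plot 2: block 7 together with plot 2 already contain {A, B, C, D, E, F, G} — every symbol — so nothing can go there. The grid has no valid completion.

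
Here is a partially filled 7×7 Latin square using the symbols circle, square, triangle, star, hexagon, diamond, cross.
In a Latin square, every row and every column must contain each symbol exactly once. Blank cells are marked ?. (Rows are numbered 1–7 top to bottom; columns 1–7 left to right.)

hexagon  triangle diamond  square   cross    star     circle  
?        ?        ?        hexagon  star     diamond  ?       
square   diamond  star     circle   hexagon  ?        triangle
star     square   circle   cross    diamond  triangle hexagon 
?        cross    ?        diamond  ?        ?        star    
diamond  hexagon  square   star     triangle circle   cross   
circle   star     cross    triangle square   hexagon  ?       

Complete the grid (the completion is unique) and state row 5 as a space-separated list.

Row 5, column 1: row 5 has {star, diamond, cross} and column 1 has {circle, square, star, hexagon, diamond}, leaving only triangle.
Row 5, column 3: row 5 has {triangle, star, diamond, cross} and column 3 has {circle, square, star, diamond, cross}, leaving only hexagon.
Row 5, column 5: row 5 has {triangle, star, hexagon, diamond, cross} and column 5 has {square, triangle, star, hexagon, diamond, cross}, leaving only circle.
Row 5, column 6: row 5 has {circle, triangle, star, hexagon, diamond, cross} and column 6 has {circle, triangle, star, hexagon, diamond}, leaving only square.
So row 5 reads: triangle cross hexagon diamond circle square star.

triangle cross hexagon diamond circle square star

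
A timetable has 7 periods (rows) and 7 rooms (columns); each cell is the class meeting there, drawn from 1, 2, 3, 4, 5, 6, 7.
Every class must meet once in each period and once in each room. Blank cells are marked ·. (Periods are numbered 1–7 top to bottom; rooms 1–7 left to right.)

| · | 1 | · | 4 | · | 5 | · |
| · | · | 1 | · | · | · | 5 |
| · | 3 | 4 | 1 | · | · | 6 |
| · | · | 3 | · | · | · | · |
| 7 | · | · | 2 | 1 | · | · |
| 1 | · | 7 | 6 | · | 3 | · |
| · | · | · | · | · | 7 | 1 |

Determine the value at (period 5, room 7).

Period 3, room 6: period 3 has {1, 3, 4, 6} and room 6 has {3, 5, 7}, leaving only 2.
Period 3, room 1: period 3 has {1, 2, 3, 4, 6} and room 1 has {1, 7}, leaving only 5.
Period 3, room 5: period 3 has {1, 2, 3, 4, 5, 6} and room 5 has {1}, leaving only 7.
Period 5, room 7 is narrowed to {3, 4}.
If it were 4, then period 5, room 3 would be left with no valid symbol.
So period 5, room 7 must be 3.

3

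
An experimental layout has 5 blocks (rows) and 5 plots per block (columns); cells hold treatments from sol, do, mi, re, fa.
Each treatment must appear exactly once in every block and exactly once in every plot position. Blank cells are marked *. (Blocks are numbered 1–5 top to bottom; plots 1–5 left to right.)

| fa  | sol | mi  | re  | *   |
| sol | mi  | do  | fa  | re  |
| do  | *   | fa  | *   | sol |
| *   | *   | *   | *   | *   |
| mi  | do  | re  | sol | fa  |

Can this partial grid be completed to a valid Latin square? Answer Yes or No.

No block or plot among the givens repeats a symbol, and propagating forced cells runs into no contradiction.
One valid completion exists (for instance, fa sol mi re do / sol mi do fa re / do re fa mi sol / re fa sol do mi / mi do re sol fa).

Yes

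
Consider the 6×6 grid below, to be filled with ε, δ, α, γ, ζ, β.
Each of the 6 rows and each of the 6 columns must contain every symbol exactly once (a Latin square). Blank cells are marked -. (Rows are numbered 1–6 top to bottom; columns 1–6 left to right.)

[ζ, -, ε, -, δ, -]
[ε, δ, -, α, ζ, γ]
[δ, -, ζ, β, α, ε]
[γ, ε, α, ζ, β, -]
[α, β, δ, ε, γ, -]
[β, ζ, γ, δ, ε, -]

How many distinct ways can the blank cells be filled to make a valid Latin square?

1

Row 1, column 2: eliminating its row and column leaves {α, γ}.
Row 1, column 4: eliminating its row and column leaves {γ}.
Row 1, column 6: eliminating its row and column leaves {α, β}.
Row 2, column 3: eliminating its row and column leaves {β}.
Row 3, column 2: eliminating its row and column leaves {γ}.
Row 4, column 6: eliminating its row and column leaves {δ}.
Row 5, column 6: eliminating its row and column leaves {ζ}.
Row 6, column 6: eliminating its row and column leaves {α}.
Only one assignment across all blanks avoids any row or column repeat, giving 1 completion.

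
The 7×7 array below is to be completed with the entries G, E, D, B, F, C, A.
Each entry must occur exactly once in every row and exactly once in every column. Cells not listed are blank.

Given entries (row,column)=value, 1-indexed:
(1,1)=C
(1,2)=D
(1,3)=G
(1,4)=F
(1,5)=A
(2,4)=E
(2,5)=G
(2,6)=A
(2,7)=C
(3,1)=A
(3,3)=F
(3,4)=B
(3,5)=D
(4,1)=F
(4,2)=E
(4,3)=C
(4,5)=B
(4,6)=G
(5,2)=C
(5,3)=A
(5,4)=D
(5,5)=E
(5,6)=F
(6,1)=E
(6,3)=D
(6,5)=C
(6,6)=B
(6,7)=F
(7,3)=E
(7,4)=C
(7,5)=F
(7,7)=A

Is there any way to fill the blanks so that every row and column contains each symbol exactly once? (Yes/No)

Yes

No row or column among the givens repeats a symbol, and propagating forced cells runs into no contradiction.
One valid completion exists (for instance, C D G F A E B / D F B E G A C / A G F B D C E / F E C A B G D / B C A D E F G / E A D G C B F / G B E C F D A).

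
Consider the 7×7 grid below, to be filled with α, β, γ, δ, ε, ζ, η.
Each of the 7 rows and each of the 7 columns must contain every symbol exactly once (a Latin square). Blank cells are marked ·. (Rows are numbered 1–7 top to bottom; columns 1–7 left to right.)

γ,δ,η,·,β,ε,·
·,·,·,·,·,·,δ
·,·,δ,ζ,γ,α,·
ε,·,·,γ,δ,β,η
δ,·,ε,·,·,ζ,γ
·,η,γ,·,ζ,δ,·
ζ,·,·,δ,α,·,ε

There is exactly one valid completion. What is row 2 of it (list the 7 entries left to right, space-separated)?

Row 1, column 4: row 1 has {β, γ, δ, ε, η} and column 4 has {γ, δ, ζ}, leaving only α.
Row 1, column 7: row 1 has {α, β, γ, δ, ε, η} and column 7 has {γ, δ, ε, η}, leaving only ζ.
Row 3, column 7: row 3 has {α, γ, δ, ζ} and column 7 has {γ, δ, ε, ζ, η}, leaving only β.
Row 3, column 1: row 3 has {α, β, γ, δ, ζ} and column 1 has {γ, δ, ε, ζ}, leaving only η.
Row 3, column 2: row 3 has {α, β, γ, δ, ζ, η} and column 2 has {δ, η}, leaving only ε.
Row 5, column 5: row 5 has {γ, δ, ε, ζ} and column 5 has {α, β, γ, δ, ζ}, leaving only η.
Row 2, column 5: row 2 has {δ} and column 5 has {α, β, γ, δ, ζ, η}, leaving only ε.
Row 5, column 4: row 5 has {γ, δ, ε, ζ, η} and column 4 has {α, γ, δ, ζ}, leaving only β.
Row 2, column 4: row 2 has {δ, ε} and column 4 has {α, β, γ, δ, ζ}, leaving only η.
Row 2, column 6: row 2 has {δ, ε, η} and column 6 has {α, β, δ, ε, ζ}, leaving only γ.
Row 5, column 2: row 5 has {β, γ, δ, ε, ζ, η} and column 2 has {δ, ε, η}, leaving only α.
Row 4, column 2: row 4 has {β, γ, δ, ε, η} and column 2 has {α, δ, ε, η}, leaving only ζ.
Row 2, column 2: row 2 has {γ, δ, ε, η} and column 2 has {α, δ, ε, ζ, η}, leaving only β.
Row 2, column 1: row 2 has {β, γ, δ, ε, η} and column 1 has {γ, δ, ε, ζ, η}, leaving only α.
Row 2, column 3: row 2 has {α, β, γ, δ, ε, η} and column 3 has {γ, δ, ε, η}, leaving only ζ.
So row 2 reads: α β ζ η ε γ δ.

α β ζ η ε γ δ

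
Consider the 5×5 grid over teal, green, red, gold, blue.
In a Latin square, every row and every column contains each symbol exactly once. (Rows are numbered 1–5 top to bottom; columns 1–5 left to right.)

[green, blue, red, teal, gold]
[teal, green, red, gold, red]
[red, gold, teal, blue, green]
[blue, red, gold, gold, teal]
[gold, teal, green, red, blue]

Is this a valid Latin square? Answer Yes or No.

Row 4 contains gold twice (at columns 3 and 4); row 2 is also not a permutation.

No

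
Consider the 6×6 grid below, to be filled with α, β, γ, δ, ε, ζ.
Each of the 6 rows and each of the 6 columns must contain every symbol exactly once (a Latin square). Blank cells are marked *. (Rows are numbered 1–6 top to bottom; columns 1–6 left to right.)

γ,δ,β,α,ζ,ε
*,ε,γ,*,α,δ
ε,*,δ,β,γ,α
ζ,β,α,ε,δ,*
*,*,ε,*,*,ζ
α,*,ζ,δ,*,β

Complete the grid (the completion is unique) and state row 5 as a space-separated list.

δ α ε γ β ζ

Row 5, column 4: row 5 has {ε, ζ} and column 4 has {α, β, δ, ε}, leaving only γ.
Row 5, column 2: row 5 has {γ, ε, ζ} and column 2 has {β, δ, ε}, leaving only α.
Row 5, column 5: row 5 has {α, γ, ε, ζ} and column 5 has {α, γ, δ, ζ}, leaving only β.
Row 5, column 1: row 5 has {α, β, γ, ε, ζ} and column 1 has {α, γ, ε, ζ}, leaving only δ.
So row 5 reads: δ α ε γ β ζ.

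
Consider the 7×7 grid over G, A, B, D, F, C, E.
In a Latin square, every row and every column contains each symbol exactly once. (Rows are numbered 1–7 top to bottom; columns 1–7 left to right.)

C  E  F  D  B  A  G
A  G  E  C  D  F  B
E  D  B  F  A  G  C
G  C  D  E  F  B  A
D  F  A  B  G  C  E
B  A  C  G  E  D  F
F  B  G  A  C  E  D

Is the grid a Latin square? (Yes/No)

Each row is a permutation of the 7 symbols, and so is each column.

Yes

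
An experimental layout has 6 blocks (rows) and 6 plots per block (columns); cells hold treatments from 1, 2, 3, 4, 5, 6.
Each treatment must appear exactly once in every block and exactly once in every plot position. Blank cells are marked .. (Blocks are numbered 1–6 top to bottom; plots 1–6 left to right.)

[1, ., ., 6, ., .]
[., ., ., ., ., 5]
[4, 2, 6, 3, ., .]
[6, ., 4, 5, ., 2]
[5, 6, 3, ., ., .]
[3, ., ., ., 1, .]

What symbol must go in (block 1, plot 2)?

5

Block 2, plot 1: block 2 has {5} and plot 1 has {1, 3, 4, 5, 6}, leaving only 2.
Block 2, plot 3: block 2 has {2, 5} and plot 3 has {3, 4, 6}, leaving only 1.
Block 2, plot 4: block 2 has {1, 2, 5} and plot 4 has {3, 5, 6}, leaving only 4.
Block 2, plot 2: block 2 has {1, 2, 4, 5} and plot 2 has {2, 6}, leaving only 3.
Block 2, plot 5: block 2 has {1, 2, 3, 4, 5} and plot 5 has {1}, leaving only 6.
Block 3, plot 5: block 3 has {2, 3, 4, 6} and plot 5 has {1, 6}, leaving only 5.
Block 3, plot 6: block 3 has {2, 3, 4, 5, 6} and plot 6 has {2, 5}, leaving only 1.
Block 4, plot 2: block 4 has {2, 4, 5, 6} and plot 2 has {2, 3, 6}, leaving only 1.
Block 4, plot 5: block 4 has {1, 2, 4, 5, 6} and plot 5 has {1, 5, 6}, leaving only 3.
Block 5, plot 6: block 5 has {3, 5, 6} and plot 6 has {1, 2, 5}, leaving only 4.
Block 1, plot 6: block 1 has {1, 6} and plot 6 has {1, 2, 4, 5}, leaving only 3.
Block 5, plot 5: block 5 has {3, 4, 5, 6} and plot 5 has {1, 3, 5, 6}, leaving only 2.
Block 1, plot 5: block 1 has {1, 3, 6} and plot 5 has {1, 2, 3, 5, 6}, leaving only 4.
Block 1 already has {1, 3, 4, 6} and plot 2 already has {1, 2, 3, 6}, so block 1, plot 2 must be 5.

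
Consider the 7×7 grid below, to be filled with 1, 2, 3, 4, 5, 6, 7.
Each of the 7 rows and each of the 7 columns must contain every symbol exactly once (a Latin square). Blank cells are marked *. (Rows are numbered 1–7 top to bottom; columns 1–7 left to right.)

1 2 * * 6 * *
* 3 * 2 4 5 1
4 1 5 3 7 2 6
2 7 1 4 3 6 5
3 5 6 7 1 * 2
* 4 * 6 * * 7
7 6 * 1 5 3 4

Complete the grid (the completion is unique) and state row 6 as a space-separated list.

5 4 3 6 2 1 7

Row 6, column 1: row 6 has {4, 6, 7} and column 1 has {1, 2, 3, 4, 7}, leaving only 5.
Row 6, column 5: row 6 has {4, 5, 6, 7} and column 5 has {1, 3, 4, 5, 6, 7}, leaving only 2.
Row 6, column 3: row 6 has {2, 4, 5, 6, 7} and column 3 has {1, 5, 6}, leaving only 3.
Row 6, column 6: row 6 has {2, 3, 4, 5, 6, 7} and column 6 has {2, 3, 5, 6}, leaving only 1.
So row 6 reads: 5 4 3 6 2 1 7.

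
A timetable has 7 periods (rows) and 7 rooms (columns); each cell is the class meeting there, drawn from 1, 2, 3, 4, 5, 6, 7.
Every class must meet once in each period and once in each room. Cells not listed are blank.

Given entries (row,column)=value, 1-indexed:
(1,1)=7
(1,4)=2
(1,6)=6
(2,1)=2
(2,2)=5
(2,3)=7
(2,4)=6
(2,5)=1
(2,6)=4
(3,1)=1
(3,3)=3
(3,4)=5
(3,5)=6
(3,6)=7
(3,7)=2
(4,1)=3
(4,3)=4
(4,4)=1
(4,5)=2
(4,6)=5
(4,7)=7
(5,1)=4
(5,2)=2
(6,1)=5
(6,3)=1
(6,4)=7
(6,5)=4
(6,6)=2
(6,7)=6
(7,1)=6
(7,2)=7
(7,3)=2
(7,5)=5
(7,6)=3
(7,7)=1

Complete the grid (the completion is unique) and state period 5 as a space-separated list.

4 2 6 3 7 1 5

Period 5, room 4: period 5 has {2, 4} and room 4 has {1, 2, 5, 6, 7}, leaving only 3.
Period 5, room 5: period 5 has {2, 3, 4} and room 5 has {1, 2, 4, 5, 6}, leaving only 7.
Period 5, room 6: period 5 has {2, 3, 4, 7} and room 6 has {2, 3, 4, 5, 6, 7}, leaving only 1.
Period 5, room 7: period 5 has {1, 2, 3, 4, 7} and room 7 has {1, 2, 6, 7}, leaving only 5.
Period 5, room 3: period 5 has {1, 2, 3, 4, 5, 7} and room 3 has {1, 2, 3, 4, 7}, leaving only 6.
So period 5 reads: 4 2 6 3 7 1 5.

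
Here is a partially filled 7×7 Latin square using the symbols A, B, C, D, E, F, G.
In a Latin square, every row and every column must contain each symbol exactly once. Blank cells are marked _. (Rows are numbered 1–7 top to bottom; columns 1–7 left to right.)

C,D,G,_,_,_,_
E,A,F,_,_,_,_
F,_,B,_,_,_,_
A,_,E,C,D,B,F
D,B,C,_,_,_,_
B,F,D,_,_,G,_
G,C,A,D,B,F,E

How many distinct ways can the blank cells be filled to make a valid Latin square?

12

Row 1, column 4: eliminating its row and column leaves {A, B, E, F}.
Row 1, column 5: eliminating its row and column leaves {A, E, F}.
Row 1, column 6: eliminating its row and column leaves {A, E}.
Row 1, column 7: eliminating its row and column leaves {A, B}.
Row 2, column 4: eliminating its row and column leaves {B, G}.
Row 2, column 5: eliminating its row and column leaves {C, G}.
Row 2, column 6: eliminating its row and column leaves {C, D}.
Row 2, column 7: eliminating its row and column leaves {B, C, D, G}.
Row 3, column 2: eliminating its row and column leaves {E, G}.
Row 3, column 4: eliminating its row and column leaves {A, E, G}.
Row 3, column 5: eliminating its row and column leaves {A, C, E, G}.
Row 3, column 6: eliminating its row and column leaves {A, C, D, E}.
Row 3, column 7: eliminating its row and column leaves {A, C, D, G}.
Row 4, column 2: eliminating its row and column leaves {G}.
Row 5, column 4: eliminating its row and column leaves {A, E, F, G}.
Row 5, column 5: eliminating its row and column leaves {A, E, F, G}.
Row 5, column 6: eliminating its row and column leaves {A, E}.
Row 5, column 7: eliminating its row and column leaves {A, G}.
Row 6, column 4: eliminating its row and column leaves {A, E}.
Row 6, column 5: eliminating its row and column leaves {A, C, E}.
Row 6, column 7: eliminating its row and column leaves {A, C}.
Enumerating the assignments across these blanks that avoid any row or column repeat gives 12 completions.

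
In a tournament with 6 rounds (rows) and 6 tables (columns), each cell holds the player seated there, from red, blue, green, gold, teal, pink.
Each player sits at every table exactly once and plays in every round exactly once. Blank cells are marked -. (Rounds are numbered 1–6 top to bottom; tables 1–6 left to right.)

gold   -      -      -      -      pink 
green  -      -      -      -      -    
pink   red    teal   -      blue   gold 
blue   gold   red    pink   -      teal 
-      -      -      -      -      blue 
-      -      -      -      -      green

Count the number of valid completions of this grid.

Round 1, table 2: eliminating its round and table leaves {blue, green, teal}.
Round 1, table 3: eliminating its round and table leaves {blue, green}.
Round 1, table 4: eliminating its round and table leaves {red, blue, green, teal}.
Round 1, table 5: eliminating its round and table leaves {red, green, teal}.
Round 2, table 2: eliminating its round and table leaves {blue, teal, pink}.
Round 2, table 3: eliminating its round and table leaves {blue, gold, pink}.
Round 2, table 4: eliminating its round and table leaves {red, blue, gold, teal}.
Round 2, table 5: eliminating its round and table leaves {red, gold, teal, pink}.
Round 2, table 6: eliminating its round and table leaves {red}.
Round 3, table 4: eliminating its round and table leaves {green}.
Round 4, table 5: eliminating its round and table leaves {green}.
Round 5, table 1: eliminating its round and table leaves {red, teal}.
Round 5, table 2: eliminating its round and table leaves {green, teal, pink}.
Round 5, table 3: eliminating its round and table leaves {green, gold, pink}.
Round 5, table 4: eliminating its round and table leaves {red, green, gold, teal}.
Round 5, table 5: eliminating its round and table leaves {red, green, gold, teal, pink}.
Round 6, table 1: eliminating its round and table leaves {red, teal}.
Round 6, table 2: eliminating its round and table leaves {blue, teal, pink}.
Round 6, table 3: eliminating its round and table leaves {blue, gold, pink}.
Round 6, table 4: eliminating its round and table leaves {red, blue, gold, teal}.
Round 6, table 5: eliminating its round and table leaves {red, gold, teal, pink}.
Enumerating the assignments across these blanks that avoid any round or table repeat gives 34 completions.

34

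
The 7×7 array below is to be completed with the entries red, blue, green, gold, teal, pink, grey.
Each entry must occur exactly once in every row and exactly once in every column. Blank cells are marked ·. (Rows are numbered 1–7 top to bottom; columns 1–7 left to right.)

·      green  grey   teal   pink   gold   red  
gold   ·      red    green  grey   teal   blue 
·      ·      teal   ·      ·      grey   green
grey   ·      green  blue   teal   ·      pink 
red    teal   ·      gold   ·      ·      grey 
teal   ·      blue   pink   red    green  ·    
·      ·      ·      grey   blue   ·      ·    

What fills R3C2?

blue

Row 1, column 1: row 1 has {red, green, gold, teal, pink, grey} and column 1 has {red, gold, teal, grey}, leaving only blue.
Row 2, column 2: row 2 has {red, blue, green, gold, teal, grey} and column 2 has {green, teal}, leaving only pink.
Row 3, column 1: row 3 has {green, teal, grey} and column 1 has {red, blue, gold, teal, grey}, leaving only pink.
Row 3, column 4: row 3 has {green, teal, pink, grey} and column 4 has {blue, green, gold, teal, pink, grey}, leaving only red.
Row 3, column 5: row 3 has {red, green, teal, pink, grey} and column 5 has {red, blue, teal, pink, grey}, leaving only gold.
Row 3 already has {red, green, gold, teal, pink, grey} and column 2 already has {green, teal, pink}, so row 3, column 2 must be blue.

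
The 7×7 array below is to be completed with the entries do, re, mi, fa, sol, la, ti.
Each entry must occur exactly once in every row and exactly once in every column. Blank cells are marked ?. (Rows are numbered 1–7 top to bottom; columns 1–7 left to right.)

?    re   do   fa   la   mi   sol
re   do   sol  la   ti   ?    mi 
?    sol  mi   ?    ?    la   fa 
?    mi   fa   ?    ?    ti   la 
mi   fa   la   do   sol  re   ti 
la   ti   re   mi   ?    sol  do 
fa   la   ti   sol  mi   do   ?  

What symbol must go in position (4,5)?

Row 1, column 1: row 1 has {do, re, mi, fa, sol, la} and column 1 has {re, mi, fa, la}, leaving only ti.
Row 2, column 6: row 2 has {do, re, mi, sol, la, ti} and column 6 has {do, re, mi, sol, la, ti}, leaving only fa.
Row 3, column 1: row 3 has {mi, fa, sol, la} and column 1 has {re, mi, fa, la, ti}, leaving only do.
Row 3, column 5: row 3 has {do, mi, fa, sol, la} and column 5 has {mi, sol, la, ti}, leaving only re.
Row 4 already has {mi, fa, la, ti} and column 5 already has {re, mi, sol, la, ti}, so row 4, column 5 must be do.

do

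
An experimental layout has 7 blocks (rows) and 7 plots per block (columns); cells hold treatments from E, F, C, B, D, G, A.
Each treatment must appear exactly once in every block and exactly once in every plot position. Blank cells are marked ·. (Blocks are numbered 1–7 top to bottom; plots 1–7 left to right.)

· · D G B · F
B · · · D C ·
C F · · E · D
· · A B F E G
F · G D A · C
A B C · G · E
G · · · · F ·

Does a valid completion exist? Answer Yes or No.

Block 1, plot 1: block 1 has {F, B, D, G} and plot 1 has {F, C, B, G, A}, so it must be E.
Block 1, plot 6: block 1 has {E, F, B, D, G} and plot 6 has {E, F, C}, so it must be A.
Block 1, plot 2: block 1 has {E, F, B, D, G, A} and plot 2 has {F, B}, so it must be C.
Block 2, plot 7: block 2 has {C, B, D} and plot 7 has {E, F, C, D, G}, so it must be A.
Block 3, plot 3: block 3 has {E, F, C, D} and plot 3 has {C, D, G, A}, so it must be B.
Block 3, plot 4: block 3 has {E, F, C, B, D} and plot 4 has {B, D, G}, so it must be A.
Block 3, plot 6: block 3 has {E, F, C, B, D, A} and plot 6 has {E, F, C, A}, so it must be G.
Block 4, plot 1: block 4 has {E, F, B, G, A} and plot 1 has {E, F, C, B, G, A}, so it must be D.
Now block 4, plot 2: block 4 together with plot 2 already contain {E, F, C, B, D, G, A} — every symbol — so nothing can go there. The grid has no valid completion.

No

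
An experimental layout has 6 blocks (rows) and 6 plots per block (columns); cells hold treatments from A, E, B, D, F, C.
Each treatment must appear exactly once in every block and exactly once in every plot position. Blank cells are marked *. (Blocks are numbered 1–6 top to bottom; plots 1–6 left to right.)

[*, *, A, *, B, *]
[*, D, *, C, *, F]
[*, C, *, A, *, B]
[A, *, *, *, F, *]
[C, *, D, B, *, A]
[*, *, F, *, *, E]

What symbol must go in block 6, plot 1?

B

Block 3, plot 3: block 3 has {A, B, C} and plot 3 has {A, D, F}, leaving only E.
Block 2, plot 3: block 2 has {D, F, C} and plot 3 has {A, E, D, F}, leaving only B.
Block 2, plot 1: block 2 has {B, D, F, C} and plot 1 has {A, C}, leaving only E.
Block 2, plot 5: block 2 has {E, B, D, F, C} and plot 5 has {B, F}, leaving only A.
Block 3, plot 5: block 3 has {A, E, B, C} and plot 5 has {A, B, F}, leaving only D.
Block 3, plot 1: block 3 has {A, E, B, D, C} and plot 1 has {A, E, C}, leaving only F.
Block 1, plot 1: block 1 has {A, B} and plot 1 has {A, E, F, C}, leaving only D.
Block 6 already has {E, F} and plot 1 already has {A, E, D, F, C}, so block 6, plot 1 must be B.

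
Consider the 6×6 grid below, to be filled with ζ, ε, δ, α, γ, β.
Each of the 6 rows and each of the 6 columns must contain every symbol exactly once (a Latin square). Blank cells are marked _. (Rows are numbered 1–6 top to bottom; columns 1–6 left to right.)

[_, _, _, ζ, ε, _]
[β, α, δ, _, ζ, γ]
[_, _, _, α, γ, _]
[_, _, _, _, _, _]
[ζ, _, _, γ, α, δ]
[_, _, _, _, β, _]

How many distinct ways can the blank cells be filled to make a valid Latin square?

Row 1, column 1: eliminating its row and column leaves {δ, α, γ}.
Row 1, column 2: eliminating its row and column leaves {δ, γ, β}.
Row 1, column 3: eliminating its row and column leaves {α, γ, β}.
Row 1, column 6: eliminating its row and column leaves {α, β}.
Row 2, column 4: eliminating its row and column leaves {ε}.
Row 3, column 1: eliminating its row and column leaves {ε, δ}.
Row 3, column 2: eliminating its row and column leaves {ζ, ε, δ, β}.
Row 3, column 3: eliminating its row and column leaves {ζ, ε, β}.
Row 3, column 6: eliminating its row and column leaves {ζ, ε, β}.
Row 4, column 1: eliminating its row and column leaves {ε, δ, α, γ}.
Row 4, column 2: eliminating its row and column leaves {ζ, ε, δ, γ, β}.
Row 4, column 3: eliminating its row and column leaves {ζ, ε, α, γ, β}.
Row 4, column 4: eliminating its row and column leaves {ε, δ, β}.
Row 4, column 5: eliminating its row and column leaves {δ}.
Row 4, column 6: eliminating its row and column leaves {ζ, ε, α, β}.
Row 5, column 2: eliminating its row and column leaves {ε, β}.
Row 5, column 3: eliminating its row and column leaves {ε, β}.
Row 6, column 1: eliminating its row and column leaves {ε, δ, α, γ}.
Row 6, column 2: eliminating its row and column leaves {ζ, ε, δ, γ}.
Row 6, column 3: eliminating its row and column leaves {ζ, ε, α, γ}.
Row 6, column 4: eliminating its row and column leaves {ε, δ}.
Row 6, column 6: eliminating its row and column leaves {ζ, ε, α}.
Enumerating the assignments across these blanks that avoid any row or column repeat gives 32 completions.

32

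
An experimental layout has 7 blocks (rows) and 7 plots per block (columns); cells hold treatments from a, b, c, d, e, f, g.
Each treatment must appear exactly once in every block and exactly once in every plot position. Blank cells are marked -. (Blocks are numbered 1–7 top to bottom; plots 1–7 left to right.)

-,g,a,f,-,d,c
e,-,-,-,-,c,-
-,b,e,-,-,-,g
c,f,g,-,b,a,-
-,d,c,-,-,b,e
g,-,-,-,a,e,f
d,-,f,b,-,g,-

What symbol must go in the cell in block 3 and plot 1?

Block 1, plot 1: block 1 has {a, c, d, f, g} and plot 1 has {c, d, e, g}, leaving only b.
Block 1, plot 5: block 1 has {a, b, c, d, f, g} and plot 5 has {a, b}, leaving only e.
Block 2, plot 2: block 2 has {c, e} and plot 2 has {b, d, f, g}, leaving only a.
Block 3, plot 6: block 3 has {b, e, g} and plot 6 has {a, b, c, d, e, g}, leaving only f.
Block 3 already has {b, e, f, g} and plot 1 already has {b, c, d, e, g}, so block 3, plot 1 must be a.

a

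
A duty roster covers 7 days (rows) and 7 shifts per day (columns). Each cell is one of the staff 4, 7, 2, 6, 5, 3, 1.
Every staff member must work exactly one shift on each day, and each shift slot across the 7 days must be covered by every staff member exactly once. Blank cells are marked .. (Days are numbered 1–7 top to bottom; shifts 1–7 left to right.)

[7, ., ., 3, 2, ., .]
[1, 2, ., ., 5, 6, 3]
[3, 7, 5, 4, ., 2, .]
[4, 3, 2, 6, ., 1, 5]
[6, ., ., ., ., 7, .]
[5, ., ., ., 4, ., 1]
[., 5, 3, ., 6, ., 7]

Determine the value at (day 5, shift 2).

4

Day 2, shift 4: day 2 has {2, 6, 5, 3, 1} and shift 4 has {4, 6, 3}, leaving only 7.
Day 2, shift 3: day 2 has {7, 2, 6, 5, 3, 1} and shift 3 has {2, 5, 3}, leaving only 4.
Day 3, shift 5: day 3 has {4, 7, 2, 5, 3} and shift 5 has {4, 2, 6, 5}, leaving only 1.
Day 3, shift 7: day 3 has {4, 7, 2, 5, 3, 1} and shift 7 has {7, 5, 3, 1}, leaving only 6.
Day 1, shift 7: day 1 has {7, 2, 3} and shift 7 has {7, 6, 5, 3, 1}, leaving only 4.
Day 1, shift 6: day 1 has {4, 7, 2, 3} and shift 6 has {7, 2, 6, 1}, leaving only 5.
Day 4, shift 5: day 4 has {4, 2, 6, 5, 3, 1} and shift 5 has {4, 2, 6, 5, 1}, leaving only 7.
Day 5, shift 3: day 5 has {7, 6} and shift 3 has {4, 2, 5, 3}, leaving only 1.
Day 5 already has {7, 6, 1} and shift 2 already has {7, 2, 5, 3}, so day 5, shift 2 must be 4.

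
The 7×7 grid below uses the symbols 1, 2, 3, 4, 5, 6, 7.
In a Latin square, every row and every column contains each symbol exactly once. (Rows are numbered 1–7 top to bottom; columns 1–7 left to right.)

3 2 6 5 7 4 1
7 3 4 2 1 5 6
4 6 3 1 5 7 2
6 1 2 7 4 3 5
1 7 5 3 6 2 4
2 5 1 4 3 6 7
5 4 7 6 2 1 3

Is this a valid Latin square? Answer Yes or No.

Yes

Each row is a permutation of the 7 symbols, and so is each column.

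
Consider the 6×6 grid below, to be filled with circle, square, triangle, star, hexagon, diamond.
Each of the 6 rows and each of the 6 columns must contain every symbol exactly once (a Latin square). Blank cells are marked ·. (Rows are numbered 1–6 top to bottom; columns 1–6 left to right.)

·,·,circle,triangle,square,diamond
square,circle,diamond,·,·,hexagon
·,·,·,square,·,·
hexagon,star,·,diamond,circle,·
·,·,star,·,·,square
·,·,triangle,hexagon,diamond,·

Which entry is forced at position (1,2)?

hexagon

Row 1 already has {circle, square, triangle, diamond} and column 2 already has {circle, star}, so row 1, column 2 must be hexagon.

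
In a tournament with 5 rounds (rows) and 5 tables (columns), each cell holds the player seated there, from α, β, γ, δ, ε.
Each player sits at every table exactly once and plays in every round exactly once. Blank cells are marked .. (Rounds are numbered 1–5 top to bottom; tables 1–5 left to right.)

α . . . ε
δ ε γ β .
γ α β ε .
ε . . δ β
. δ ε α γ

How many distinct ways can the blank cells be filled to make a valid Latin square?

Round 1, table 2: eliminating its round and table leaves {β, γ}.
Round 1, table 3: eliminating its round and table leaves {δ}.
Round 1, table 4: eliminating its round and table leaves {γ}.
Round 2, table 5: eliminating its round and table leaves {α}.
Round 3, table 5: eliminating its round and table leaves {δ}.
Round 4, table 2: eliminating its round and table leaves {γ}.
Round 4, table 3: eliminating its round and table leaves {α}.
Round 5, table 1: eliminating its round and table leaves {β}.
Only one assignment across all blanks avoids any round or table repeat, giving 1 completion.

1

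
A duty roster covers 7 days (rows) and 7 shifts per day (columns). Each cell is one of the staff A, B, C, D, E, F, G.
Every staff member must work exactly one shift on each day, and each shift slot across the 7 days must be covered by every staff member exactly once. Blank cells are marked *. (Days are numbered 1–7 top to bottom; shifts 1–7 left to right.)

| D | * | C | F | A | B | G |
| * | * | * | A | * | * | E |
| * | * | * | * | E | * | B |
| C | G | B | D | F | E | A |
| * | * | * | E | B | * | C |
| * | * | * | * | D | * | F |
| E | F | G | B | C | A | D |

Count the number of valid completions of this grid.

11

Day 1, shift 2: eliminating its day and shift leaves {E}.
Day 2, shift 1: eliminating its day and shift leaves {B, F, G}.
Day 2, shift 2: eliminating its day and shift leaves {B, C, D}.
Day 2, shift 3: eliminating its day and shift leaves {D, F}.
Day 2, shift 5: eliminating its day and shift leaves {G}.
Day 2, shift 6: eliminating its day and shift leaves {C, D, F, G}.
Day 3, shift 1: eliminating its day and shift leaves {A, F, G}.
Day 3, shift 2: eliminating its day and shift leaves {A, C, D}.
Day 3, shift 3: eliminating its day and shift leaves {A, D, F}.
Day 3, shift 4: eliminating its day and shift leaves {C, G}.
Day 3, shift 6: eliminating its day and shift leaves {C, D, F, G}.
Day 5, shift 1: eliminating its day and shift leaves {A, F, G}.
Day 5, shift 2: eliminating its day and shift leaves {A, D}.
Day 5, shift 3: eliminating its day and shift leaves {A, D, F}.
Day 5, shift 6: eliminating its day and shift leaves {D, F, G}.
Day 6, shift 1: eliminating its day and shift leaves {A, B, G}.
Day 6, shift 2: eliminating its day and shift leaves {A, B, C, E}.
Day 6, shift 3: eliminating its day and shift leaves {A, E}.
Day 6, shift 4: eliminating its day and shift leaves {C, G}.
Day 6, shift 6: eliminating its day and shift leaves {C, G}.
Enumerating the assignments across these blanks that avoid any day or shift repeat gives 11 completions.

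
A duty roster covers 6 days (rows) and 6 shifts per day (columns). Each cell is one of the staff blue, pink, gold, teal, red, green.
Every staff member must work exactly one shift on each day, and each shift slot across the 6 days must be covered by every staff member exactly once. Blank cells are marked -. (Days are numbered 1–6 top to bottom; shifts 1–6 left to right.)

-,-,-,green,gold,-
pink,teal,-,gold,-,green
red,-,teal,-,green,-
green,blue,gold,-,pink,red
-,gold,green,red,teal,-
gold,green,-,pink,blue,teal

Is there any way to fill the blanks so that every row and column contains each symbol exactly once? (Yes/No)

Yes

No day or shift among the givens repeats a symbol, and propagating forced cells runs into no contradiction.
One valid completion exists (for instance, teal red pink green gold blue / pink teal blue gold red green / red pink teal blue green gold / green blue gold teal pink red / blue gold green red teal pink / gold green red pink blue teal).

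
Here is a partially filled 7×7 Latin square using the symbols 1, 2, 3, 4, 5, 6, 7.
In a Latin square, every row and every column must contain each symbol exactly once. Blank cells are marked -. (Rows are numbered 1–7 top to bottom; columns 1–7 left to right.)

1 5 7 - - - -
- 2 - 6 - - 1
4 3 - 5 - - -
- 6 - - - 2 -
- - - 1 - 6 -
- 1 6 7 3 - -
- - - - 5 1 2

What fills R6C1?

2

Row 3, column 6: row 3 has {3, 4, 5} and column 6 has {1, 2, 6}, leaving only 7.
Row 3, column 7: row 3 has {3, 4, 5, 7} and column 7 has {1, 2}, leaving only 6.
Row 6, column 1 is narrowed to {2, 5}.
If it were 5, then row 6, column 7 would be left with no valid symbol.
So row 6, column 1 must be 2.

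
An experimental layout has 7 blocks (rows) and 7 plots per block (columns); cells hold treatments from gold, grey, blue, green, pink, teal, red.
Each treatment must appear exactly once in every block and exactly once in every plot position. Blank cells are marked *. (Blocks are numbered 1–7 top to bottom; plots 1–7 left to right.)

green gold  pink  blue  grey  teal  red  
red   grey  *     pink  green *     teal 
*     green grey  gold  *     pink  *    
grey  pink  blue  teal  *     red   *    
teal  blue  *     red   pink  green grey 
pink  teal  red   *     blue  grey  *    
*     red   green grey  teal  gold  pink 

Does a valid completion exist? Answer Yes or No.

No

Block 2, plot 3: block 2 has {grey, green, pink, teal, red} and plot 3 has {grey, blue, green, pink, red}, so it must be gold.
Now block 5, plot 3: block 5 together with plot 3 already contain {gold, grey, blue, green, pink, teal, red} — every symbol — so nothing can go there. The grid has no valid completion.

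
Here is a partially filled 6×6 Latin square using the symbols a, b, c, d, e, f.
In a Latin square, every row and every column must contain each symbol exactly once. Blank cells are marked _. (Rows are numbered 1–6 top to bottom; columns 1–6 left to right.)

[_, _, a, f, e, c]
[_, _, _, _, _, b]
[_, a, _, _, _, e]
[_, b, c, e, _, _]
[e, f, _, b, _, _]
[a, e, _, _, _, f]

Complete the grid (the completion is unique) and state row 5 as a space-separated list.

Row 5, column 3: row 5 has {b, e, f} and column 3 has {a, c}, leaving only d.
Row 5, column 6: row 5 has {b, d, e, f} and column 6 has {b, c, e, f}, leaving only a.
Row 5, column 5: row 5 has {a, b, d, e, f} and column 5 has {e}, leaving only c.
So row 5 reads: e f d b c a.

e f d b c a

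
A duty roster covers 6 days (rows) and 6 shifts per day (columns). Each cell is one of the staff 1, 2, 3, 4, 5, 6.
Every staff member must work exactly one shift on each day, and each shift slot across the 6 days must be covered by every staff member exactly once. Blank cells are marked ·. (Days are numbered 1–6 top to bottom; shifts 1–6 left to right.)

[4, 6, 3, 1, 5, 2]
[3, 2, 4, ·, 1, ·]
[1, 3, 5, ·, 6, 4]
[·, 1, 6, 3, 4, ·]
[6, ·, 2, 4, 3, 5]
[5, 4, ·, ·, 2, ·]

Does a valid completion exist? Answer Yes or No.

Day 4, shift 6: day 4 together with shift 6 already contain {1, 2, 3, 4, 5, 6} — every symbol — so nothing can go there. The grid has no valid completion.

No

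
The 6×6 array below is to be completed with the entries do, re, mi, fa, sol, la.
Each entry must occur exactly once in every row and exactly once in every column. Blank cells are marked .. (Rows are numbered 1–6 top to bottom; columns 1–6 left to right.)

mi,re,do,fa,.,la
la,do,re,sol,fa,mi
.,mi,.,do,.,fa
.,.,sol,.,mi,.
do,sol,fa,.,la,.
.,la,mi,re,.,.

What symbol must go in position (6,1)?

fa

Row 1, column 5: row 1 has {do, re, mi, fa, la} and column 5 has {mi, fa, la}, leaving only sol.
Row 3, column 3: row 3 has {do, mi, fa} and column 3 has {do, re, mi, fa, sol}, leaving only la.
Row 3, column 5: row 3 has {do, mi, fa, la} and column 5 has {mi, fa, sol, la}, leaving only re.
Row 3, column 1: row 3 has {do, re, mi, fa, la} and column 1 has {do, mi, la}, leaving only sol.
Row 6 already has {re, mi, la} and column 1 already has {do, mi, sol, la}, so row 6, column 1 must be fa.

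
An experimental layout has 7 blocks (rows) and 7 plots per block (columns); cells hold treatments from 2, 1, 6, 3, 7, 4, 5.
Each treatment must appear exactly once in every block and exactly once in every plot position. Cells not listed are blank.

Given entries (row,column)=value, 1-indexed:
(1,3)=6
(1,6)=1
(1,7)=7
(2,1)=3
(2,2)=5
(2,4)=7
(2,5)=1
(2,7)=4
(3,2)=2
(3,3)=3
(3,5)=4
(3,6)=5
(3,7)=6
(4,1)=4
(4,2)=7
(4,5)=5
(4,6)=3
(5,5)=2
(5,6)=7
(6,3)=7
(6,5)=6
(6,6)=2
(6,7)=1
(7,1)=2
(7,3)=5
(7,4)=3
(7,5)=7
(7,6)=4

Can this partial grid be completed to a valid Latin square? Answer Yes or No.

Block 7, plot 7: block 7 together with plot 7 already contain {2, 1, 6, 3, 7, 4, 5} — every symbol — so nothing can go there. The grid has no valid completion.

No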